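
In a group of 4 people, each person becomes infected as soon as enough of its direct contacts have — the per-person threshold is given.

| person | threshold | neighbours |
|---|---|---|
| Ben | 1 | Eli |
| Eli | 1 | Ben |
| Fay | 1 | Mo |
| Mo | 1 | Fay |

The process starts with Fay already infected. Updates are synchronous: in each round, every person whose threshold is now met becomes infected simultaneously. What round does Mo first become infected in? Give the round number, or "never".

2

Round 1 — Fay becomes infected (initial).
Round 2 — checking thresholds:
  Mo: 1 of 1 neighbours ≥ 1, becomes infected.
Round 3 — no new infections; cascade stops.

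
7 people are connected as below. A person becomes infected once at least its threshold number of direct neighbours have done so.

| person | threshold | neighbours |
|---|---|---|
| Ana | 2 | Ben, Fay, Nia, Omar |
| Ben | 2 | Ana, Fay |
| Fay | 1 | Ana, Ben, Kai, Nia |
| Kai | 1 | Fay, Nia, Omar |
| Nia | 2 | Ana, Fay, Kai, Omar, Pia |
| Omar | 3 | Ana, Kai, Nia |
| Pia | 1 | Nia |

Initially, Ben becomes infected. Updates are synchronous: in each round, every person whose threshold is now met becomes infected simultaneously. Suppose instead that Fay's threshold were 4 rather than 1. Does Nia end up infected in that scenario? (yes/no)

no

With Fay's threshold at 4:
Round 1 — Ben becomes infected (initial).
Round 2 — no new infections; cascade stops.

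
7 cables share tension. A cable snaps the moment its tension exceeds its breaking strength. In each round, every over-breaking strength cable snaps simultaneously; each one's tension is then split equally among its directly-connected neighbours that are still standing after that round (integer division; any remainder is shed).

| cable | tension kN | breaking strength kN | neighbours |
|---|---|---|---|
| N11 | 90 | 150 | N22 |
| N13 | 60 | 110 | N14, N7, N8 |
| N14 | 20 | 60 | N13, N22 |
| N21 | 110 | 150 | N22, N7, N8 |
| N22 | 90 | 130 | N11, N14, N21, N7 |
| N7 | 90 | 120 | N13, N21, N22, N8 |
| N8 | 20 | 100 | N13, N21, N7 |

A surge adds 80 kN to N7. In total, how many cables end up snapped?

Round 1 — N7 at 170 > 120. N7 snaps.
  N7 sheds 170 kN to N13, N21, N22, N8: 42 each (2 lost).
    N13: 60+42 = 102 ≤ 110
    N21: 110+42 = 152 > 150
    N22: 90+42 = 132 > 130
    N8: 20+42 = 62 ≤ 100
Round 2 — N21, N22 snap.
  N21 sheds 152 kN to N8: 152 each.
    N8: 62+152 = 214 > 100
  N22 sheds 132 kN to N11, N14: 66 each.
    N11: 90+66 = 156 > 150
    N14: 20+66 = 86 > 60
Round 3 — N11, N14, N8 snap.
  N11 sheds 156 kN: no online neighbours, lost.
  N14 sheds 86 kN to N13: 86 each.
    N13: 102+86 = 188 > 110
  N8 sheds 214 kN to N13: 214 each.
    N13: 188+214 = 402 > 110
Round 4 — N13 snaps.
  N13 sheds 402 kN: no online neighbours, lost.
No further breaks.

7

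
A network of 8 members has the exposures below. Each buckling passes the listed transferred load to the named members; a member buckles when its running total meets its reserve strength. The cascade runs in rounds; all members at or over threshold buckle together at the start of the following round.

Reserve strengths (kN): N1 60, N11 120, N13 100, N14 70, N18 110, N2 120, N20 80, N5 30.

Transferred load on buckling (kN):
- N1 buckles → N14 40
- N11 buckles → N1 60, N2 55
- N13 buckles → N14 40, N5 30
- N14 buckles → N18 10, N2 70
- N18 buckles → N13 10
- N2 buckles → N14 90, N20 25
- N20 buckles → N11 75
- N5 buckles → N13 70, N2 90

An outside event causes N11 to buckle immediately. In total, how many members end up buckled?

Round 1 — N11 buckles (initial).
  N1: +60 → 60 ≥ 60
  N2: +55 → 55 < 120
Round 2 — N1 buckles.
  N14: +40 → 40 < 70
No further bucklings.

2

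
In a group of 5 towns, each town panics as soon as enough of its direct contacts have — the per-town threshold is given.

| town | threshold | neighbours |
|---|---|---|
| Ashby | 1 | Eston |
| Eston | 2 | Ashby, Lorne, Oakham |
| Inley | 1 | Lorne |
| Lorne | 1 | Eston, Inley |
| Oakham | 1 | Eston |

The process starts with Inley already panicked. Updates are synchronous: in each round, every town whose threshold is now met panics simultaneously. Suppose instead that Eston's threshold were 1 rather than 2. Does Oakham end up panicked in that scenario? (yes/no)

yes

With Eston's threshold at 1:
Round 1 — Inley panics (initial).
Round 2 — checking thresholds:
  Lorne: 1 of 2 neighbours ≥ 1, panics.
Round 3 — checking thresholds:
  Eston: 1 of 3 neighbours ≥ 1, panics.
Round 4 — checking thresholds:
  Ashby: 1 of 1 neighbours ≥ 1, panics.
  Oakham: 1 of 1 neighbours ≥ 1, panics.
Round 5 — no new panics; cascade stops.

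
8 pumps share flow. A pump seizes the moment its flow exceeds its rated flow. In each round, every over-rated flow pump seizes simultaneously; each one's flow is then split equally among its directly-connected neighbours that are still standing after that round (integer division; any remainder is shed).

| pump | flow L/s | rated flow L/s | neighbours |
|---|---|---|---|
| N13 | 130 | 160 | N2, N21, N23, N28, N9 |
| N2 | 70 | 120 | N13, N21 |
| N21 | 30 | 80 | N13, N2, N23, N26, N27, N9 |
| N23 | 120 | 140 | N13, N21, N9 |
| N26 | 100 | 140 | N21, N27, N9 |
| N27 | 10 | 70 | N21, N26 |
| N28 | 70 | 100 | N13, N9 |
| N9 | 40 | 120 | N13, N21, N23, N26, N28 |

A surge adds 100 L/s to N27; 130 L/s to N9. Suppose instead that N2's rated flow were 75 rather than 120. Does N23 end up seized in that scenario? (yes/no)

yes

With N2's rated flow at 75:
Round 1 — N27 at 110 > 70; N9 at 170 > 120. N27, N9 seize.
  N27 sheds 110 L/s to N21, N26: 55 each.
    N21: 30+55 = 85 > 80
    N26: 100+55 = 155 > 140
  N9 sheds 170 L/s to N13, N21, N23, N26, N28: 34 each.
    N13: 130+34 = 164 > 160
    N21: 85+34 = 119 > 80
    N23: 120+34 = 154 > 140
    N26: 155+34 = 189 > 140
    N28: 70+34 = 104 > 100
Round 2 — N13, N21, N23, N26, N28 seize.
  N13 sheds 164 L/s to N2: 164 each.
    N2: 70+164 = 234 > 75
  N21 sheds 119 L/s to N2: 119 each.
    N2: 234+119 = 353 > 75
  N23 sheds 154 L/s: no online neighbours, lost.
  N26 sheds 189 L/s: no online neighbours, lost.
  N28 sheds 104 L/s: no online neighbours, lost.
Round 3 — N2 seizes.
  N2 sheds 353 L/s: no online neighbours, lost.
No further seizures.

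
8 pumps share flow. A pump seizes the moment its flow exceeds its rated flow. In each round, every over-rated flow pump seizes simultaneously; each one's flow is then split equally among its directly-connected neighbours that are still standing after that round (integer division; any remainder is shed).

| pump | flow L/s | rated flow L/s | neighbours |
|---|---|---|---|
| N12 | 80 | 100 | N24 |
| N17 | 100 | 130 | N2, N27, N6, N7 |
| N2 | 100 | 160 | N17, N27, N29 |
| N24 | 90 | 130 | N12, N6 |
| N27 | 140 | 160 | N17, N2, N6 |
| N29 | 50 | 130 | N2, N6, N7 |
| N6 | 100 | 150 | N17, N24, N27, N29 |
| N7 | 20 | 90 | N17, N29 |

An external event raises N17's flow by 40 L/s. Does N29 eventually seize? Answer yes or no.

Round 1 — N17 at 140 > 130. N17 seizes.
  N17 sheds 140 L/s to N2, N27, N6, N7: 35 each.
    N2: 100+35 = 135 ≤ 160
    N27: 140+35 = 175 > 160
    N6: 100+35 = 135 ≤ 150
    N7: 20+35 = 55 ≤ 90
Round 2 — N27 seizes.
  N27 sheds 175 L/s to N2, N6: 87 each (1 lost).
    N2: 135+87 = 222 > 160
    N6: 135+87 = 222 > 150
Round 3 — N2, N6 seize.
  N2 sheds 222 L/s to N29: 222 each.
    N29: 50+222 = 272 > 130
  N6 sheds 222 L/s to N24, N29: 111 each.
    N24: 90+111 = 201 > 130
    N29: 272+111 = 383 > 130
Round 4 — N24, N29 seize.
  N24 sheds 201 L/s to N12: 201 each.
    N12: 80+201 = 281 > 100
  N29 sheds 383 L/s to N7: 383 each.
    N7: 55+383 = 438 > 90
Round 5 — N12, N7 seize.
  N12 sheds 281 L/s: no online neighbours, lost.
  N7 sheds 438 L/s: no online neighbours, lost.
No further seizures.

yes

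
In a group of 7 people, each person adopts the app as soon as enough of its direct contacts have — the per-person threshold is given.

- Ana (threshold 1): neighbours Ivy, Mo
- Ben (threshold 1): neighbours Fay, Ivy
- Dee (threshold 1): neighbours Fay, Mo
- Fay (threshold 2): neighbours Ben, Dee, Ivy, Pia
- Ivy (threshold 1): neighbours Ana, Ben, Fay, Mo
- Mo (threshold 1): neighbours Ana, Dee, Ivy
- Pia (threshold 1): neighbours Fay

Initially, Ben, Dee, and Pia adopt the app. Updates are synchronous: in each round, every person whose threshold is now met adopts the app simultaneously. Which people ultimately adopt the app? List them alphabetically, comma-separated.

Round 1 — Ben, Dee, Pia adopt the app (initial).
Round 2 — checking thresholds:
  Fay: 3 of 4 neighbours ≥ 2, adopts the app.
  Ivy: 1 of 4 neighbours ≥ 1, adopts the app.
  Mo: 1 of 3 neighbours ≥ 1, adopts the app.
Round 3 — checking thresholds:
  Ana: 2 of 2 neighbours ≥ 1, adopts the app.
Round 4 — no new adoptions; cascade stops.

Ana, Ben, Dee, Fay, Ivy, Mo, Pia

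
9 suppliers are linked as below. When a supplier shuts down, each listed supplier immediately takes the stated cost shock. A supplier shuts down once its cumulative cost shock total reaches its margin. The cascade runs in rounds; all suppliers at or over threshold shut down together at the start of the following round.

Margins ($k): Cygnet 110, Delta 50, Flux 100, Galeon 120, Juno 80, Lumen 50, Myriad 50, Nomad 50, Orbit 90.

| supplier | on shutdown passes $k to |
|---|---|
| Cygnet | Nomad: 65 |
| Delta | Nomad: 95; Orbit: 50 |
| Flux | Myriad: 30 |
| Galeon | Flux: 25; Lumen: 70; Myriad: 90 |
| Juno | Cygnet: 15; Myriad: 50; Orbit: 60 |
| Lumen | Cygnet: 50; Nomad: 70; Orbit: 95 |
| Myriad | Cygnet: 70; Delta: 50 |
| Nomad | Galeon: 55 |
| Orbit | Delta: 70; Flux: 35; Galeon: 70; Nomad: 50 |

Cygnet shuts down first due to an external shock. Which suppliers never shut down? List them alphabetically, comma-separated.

Delta, Flux, Galeon, Juno, Lumen, Myriad, Orbit

Round 1 — Cygnet shuts down (initial).
  Nomad: +65 → 65 ≥ 50
Round 2 — Nomad shuts down.
  Galeon: +55 → 55 < 120
No further shutdowns.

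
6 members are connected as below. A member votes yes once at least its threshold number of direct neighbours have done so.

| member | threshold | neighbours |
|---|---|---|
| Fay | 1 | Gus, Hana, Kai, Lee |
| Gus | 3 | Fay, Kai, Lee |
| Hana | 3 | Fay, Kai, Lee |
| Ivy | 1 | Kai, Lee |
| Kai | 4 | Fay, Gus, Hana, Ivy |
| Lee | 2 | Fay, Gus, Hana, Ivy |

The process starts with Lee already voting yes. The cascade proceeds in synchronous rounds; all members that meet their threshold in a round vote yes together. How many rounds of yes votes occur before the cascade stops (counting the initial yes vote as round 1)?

2

Round 1 — Lee votes yes (initial).
Round 2 — checking thresholds:
  Fay: 1 of 4 neighbours ≥ 1, votes yes.
  Gus: 1 of 3 neighbours < 3, holds.
  Hana: 1 of 3 neighbours < 3, holds.
  Ivy: 1 of 2 neighbours ≥ 1, votes yes.
Round 3 — no new yes votes; cascade stops.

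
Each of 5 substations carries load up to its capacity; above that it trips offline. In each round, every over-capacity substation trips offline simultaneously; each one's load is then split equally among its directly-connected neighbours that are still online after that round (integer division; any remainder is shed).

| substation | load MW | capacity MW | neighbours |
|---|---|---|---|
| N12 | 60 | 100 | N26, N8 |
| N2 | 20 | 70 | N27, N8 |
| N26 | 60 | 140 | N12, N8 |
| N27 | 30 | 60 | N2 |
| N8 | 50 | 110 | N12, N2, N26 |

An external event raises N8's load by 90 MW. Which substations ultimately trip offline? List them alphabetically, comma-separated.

Round 1 — N8 at 140 > 110. N8 trips offline.
  N8 sheds 140 MW to N12, N2, N26: 46 each (2 lost).
    N12: 60+46 = 106 > 100
    N2: 20+46 = 66 ≤ 70
    N26: 60+46 = 106 ≤ 140
Round 2 — N12 trips offline.
  N12 sheds 106 MW to N26: 106 each.
    N26: 106+106 = 212 > 140
Round 3 — N26 trips offline.
  N26 sheds 212 MW: no online neighbours, lost.
No further trips.

N12, N26, N8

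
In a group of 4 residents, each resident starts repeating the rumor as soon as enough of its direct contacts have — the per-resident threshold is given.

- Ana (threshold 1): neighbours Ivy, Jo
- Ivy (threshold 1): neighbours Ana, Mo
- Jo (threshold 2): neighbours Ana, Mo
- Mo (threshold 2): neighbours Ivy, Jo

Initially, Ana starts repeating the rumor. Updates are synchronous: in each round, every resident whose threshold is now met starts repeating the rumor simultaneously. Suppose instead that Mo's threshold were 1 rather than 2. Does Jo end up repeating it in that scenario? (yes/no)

yes

With Mo's threshold at 1:
Round 1 — Ana starts repeating the rumor (initial).
Round 2 — checking thresholds:
  Ivy: 1 of 2 neighbours ≥ 1, starts repeating the rumor.
  Jo: 1 of 2 neighbours < 2, below threshold.
Round 3 — checking thresholds:
  Jo: 1 of 2 neighbours < 2, below threshold.
  Mo: 1 of 2 neighbours ≥ 1, starts repeating the rumor.
Round 4 — checking thresholds:
  Jo: 2 of 2 neighbours ≥ 2, starts repeating the rumor.
Round 5 — no new spreads; cascade stops.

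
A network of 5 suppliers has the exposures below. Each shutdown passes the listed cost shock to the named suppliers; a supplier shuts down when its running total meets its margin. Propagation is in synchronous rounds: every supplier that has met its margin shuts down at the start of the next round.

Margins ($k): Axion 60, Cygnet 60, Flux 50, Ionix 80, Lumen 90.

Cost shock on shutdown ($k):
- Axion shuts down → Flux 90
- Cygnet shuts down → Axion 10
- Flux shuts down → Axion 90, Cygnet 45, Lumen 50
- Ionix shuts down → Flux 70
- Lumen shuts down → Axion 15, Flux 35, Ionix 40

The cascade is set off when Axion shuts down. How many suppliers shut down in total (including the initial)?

2

Round 1 — Axion shuts down (initial).
  Flux: +90 → 90 ≥ 50
Round 2 — Flux shuts down.
  Cygnet: +45 → 45 < 60
  Lumen: +50 → 50 < 90
No further shutdowns.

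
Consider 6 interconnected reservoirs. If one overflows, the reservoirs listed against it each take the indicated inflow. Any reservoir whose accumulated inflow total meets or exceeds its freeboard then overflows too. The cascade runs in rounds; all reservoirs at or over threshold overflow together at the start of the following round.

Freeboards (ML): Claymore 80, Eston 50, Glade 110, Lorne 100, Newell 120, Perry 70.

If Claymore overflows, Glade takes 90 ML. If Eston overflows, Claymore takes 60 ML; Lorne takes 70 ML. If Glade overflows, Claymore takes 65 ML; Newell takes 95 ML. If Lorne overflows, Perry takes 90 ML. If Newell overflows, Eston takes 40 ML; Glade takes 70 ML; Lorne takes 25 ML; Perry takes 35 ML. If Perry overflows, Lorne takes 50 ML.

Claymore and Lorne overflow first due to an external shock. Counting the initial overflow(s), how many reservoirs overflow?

3

Round 1 — Claymore, Lorne overflow (initial).
  Glade: +90 → 90 < 110
  Perry: +90 → 90 ≥ 70
Round 2 — Perry overflows.
No further overflows.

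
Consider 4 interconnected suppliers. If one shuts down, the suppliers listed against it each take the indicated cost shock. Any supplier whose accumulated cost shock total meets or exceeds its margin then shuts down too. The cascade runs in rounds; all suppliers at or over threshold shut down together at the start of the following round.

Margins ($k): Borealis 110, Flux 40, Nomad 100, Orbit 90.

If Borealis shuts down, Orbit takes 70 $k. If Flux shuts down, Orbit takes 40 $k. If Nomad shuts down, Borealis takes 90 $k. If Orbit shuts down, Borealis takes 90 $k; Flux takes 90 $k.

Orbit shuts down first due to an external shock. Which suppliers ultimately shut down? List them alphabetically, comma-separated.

Round 1 — Orbit shuts down (initial).
  Borealis: +90 → 90 < 110
  Flux: +90 → 90 ≥ 40
Round 2 — Flux shuts down.
No further shutdowns.

Flux, Orbit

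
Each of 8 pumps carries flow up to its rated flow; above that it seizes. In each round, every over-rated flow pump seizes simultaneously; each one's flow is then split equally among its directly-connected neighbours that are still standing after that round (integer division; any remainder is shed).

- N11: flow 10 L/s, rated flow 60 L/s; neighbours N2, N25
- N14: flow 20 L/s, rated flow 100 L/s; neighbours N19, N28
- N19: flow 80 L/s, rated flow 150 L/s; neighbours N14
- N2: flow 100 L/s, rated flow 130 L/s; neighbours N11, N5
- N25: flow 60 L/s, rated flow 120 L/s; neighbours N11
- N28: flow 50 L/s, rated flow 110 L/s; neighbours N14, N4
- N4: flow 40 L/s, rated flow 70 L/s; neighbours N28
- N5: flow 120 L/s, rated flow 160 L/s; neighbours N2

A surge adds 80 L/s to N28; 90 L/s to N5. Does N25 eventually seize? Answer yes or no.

yes

Round 1 — N28 at 130 > 110; N5 at 210 > 160. N28, N5 seize.
  N28 sheds 130 L/s to N14, N4: 65 each.
    N14: 20+65 = 85 ≤ 100
    N4: 40+65 = 105 > 70
  N5 sheds 210 L/s to N2: 210 each.
    N2: 100+210 = 310 > 130
Round 2 — N2, N4 seize.
  N2 sheds 310 L/s to N11: 310 each.
    N11: 10+310 = 320 > 60
  N4 sheds 105 L/s: no online neighbours, lost.
Round 3 — N11 seizes.
  N11 sheds 320 L/s to N25: 320 each.
    N25: 60+320 = 380 > 120
Round 4 — N25 seizes.
  N25 sheds 380 L/s: no online neighbours, lost.
No further seizures.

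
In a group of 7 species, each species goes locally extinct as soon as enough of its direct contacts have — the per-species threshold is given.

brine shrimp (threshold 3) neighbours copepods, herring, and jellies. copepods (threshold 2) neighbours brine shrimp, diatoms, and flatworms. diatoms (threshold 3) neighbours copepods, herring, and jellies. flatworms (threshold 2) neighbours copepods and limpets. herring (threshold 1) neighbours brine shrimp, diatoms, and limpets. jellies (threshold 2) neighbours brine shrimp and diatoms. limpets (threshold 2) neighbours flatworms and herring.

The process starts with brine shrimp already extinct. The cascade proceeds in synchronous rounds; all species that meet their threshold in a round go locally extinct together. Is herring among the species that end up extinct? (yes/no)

yes

Round 1 — brine shrimp goes locally extinct (initial).
Round 2 — checking thresholds:
  copepods: 1 of 3 neighbours < 2, below threshold.
  herring: 1 of 3 neighbours ≥ 1, goes locally extinct.
  jellies: 1 of 2 neighbours < 2, below threshold.
Round 3 — no new extinctions; cascade stops.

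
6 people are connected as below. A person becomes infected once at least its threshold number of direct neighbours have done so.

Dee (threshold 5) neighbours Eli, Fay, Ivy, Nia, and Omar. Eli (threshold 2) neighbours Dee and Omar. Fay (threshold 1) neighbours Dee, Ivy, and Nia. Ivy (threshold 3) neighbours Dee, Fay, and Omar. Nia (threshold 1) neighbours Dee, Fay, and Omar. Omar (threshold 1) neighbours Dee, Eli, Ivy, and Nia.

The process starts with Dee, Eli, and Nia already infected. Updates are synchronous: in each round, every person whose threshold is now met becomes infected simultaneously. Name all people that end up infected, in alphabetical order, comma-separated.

Round 1 — Dee, Eli, Nia become infected (initial).
Round 2 — checking thresholds:
  Fay: 2 of 3 neighbours ≥ 1, becomes infected.
  Ivy: 1 of 3 neighbours < 3, holds.
  Omar: 3 of 4 neighbours ≥ 1, becomes infected.
Round 3 — checking thresholds:
  Ivy: 3 of 3 neighbours ≥ 3, becomes infected.
Round 4 — no new infections; cascade stops.

Dee, Eli, Fay, Ivy, Nia, Omar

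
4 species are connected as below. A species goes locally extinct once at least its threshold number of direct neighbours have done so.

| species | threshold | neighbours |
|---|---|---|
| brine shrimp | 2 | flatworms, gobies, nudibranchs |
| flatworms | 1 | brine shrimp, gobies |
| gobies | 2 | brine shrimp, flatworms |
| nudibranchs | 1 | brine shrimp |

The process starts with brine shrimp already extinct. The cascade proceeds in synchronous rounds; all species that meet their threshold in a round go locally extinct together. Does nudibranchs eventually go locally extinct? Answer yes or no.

yes

Round 1 — brine shrimp goes locally extinct (initial).
Round 2 — checking thresholds:
  flatworms: 1 of 2 neighbours ≥ 1, goes locally extinct.
  gobies: 1 of 2 neighbours < 2, not yet.
  nudibranchs: 1 of 1 neighbours ≥ 1, goes locally extinct.
Round 3 — checking thresholds:
  gobies: 2 of 2 neighbours ≥ 2, goes locally extinct.
Round 4 — no new extinctions; cascade stops.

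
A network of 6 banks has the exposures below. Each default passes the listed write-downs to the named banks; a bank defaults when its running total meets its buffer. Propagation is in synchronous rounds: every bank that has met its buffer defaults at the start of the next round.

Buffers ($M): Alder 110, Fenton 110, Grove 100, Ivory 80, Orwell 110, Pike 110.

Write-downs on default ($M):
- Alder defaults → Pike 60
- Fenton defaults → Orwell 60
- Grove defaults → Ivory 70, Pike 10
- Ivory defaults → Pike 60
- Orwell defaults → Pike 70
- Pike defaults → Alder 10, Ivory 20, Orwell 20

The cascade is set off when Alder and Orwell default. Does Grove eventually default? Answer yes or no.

no

Round 1 — Alder, Orwell default (initial).
  Pike: +60+70 → 130 ≥ 110
Round 2 — Pike defaults.
  Ivory: +20 → 20 < 80
No further defaults.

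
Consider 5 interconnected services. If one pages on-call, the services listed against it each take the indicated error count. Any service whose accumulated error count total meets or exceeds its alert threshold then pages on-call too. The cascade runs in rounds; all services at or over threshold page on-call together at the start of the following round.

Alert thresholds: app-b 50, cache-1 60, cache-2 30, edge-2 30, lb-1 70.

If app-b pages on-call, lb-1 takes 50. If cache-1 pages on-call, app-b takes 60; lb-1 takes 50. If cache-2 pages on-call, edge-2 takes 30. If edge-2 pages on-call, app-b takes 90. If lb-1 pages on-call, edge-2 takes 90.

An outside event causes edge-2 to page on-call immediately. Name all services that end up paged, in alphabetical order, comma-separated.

Round 1 — edge-2 pages on-call (initial).
  app-b: +90 → 90 ≥ 50
Round 2 — app-b pages on-call.
  lb-1: +50 → 50 < 70
No further pages.

app-b, edge-2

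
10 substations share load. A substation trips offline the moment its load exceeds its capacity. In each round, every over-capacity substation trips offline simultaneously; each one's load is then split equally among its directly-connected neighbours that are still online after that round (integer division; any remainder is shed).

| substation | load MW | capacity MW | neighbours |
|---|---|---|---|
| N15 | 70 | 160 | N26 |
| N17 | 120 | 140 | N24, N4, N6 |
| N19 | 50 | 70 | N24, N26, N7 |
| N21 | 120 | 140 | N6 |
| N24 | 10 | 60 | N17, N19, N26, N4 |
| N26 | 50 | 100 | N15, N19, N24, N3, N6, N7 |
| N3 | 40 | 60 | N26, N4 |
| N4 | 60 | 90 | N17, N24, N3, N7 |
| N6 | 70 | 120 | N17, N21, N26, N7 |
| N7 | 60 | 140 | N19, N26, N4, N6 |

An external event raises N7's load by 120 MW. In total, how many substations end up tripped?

Round 1 — N7 at 180 > 140. N7 trips offline.
  N7 sheds 180 MW to N19, N26, N4, N6: 45 each.
    N19: 50+45 = 95 > 70
    N26: 50+45 = 95 ≤ 100
    N4: 60+45 = 105 > 90
    N6: 70+45 = 115 ≤ 120
Round 2 — N19, N4 trip offline.
  N19 sheds 95 MW to N24, N26: 47 each (1 lost).
    N24: 10+47 = 57 ≤ 60
    N26: 95+47 = 142 > 100
  N4 sheds 105 MW to N17, N24, N3: 35 each.
    N17: 120+35 = 155 > 140
    N24: 57+35 = 92 > 60
    N3: 40+35 = 75 > 60
Round 3 — N17, N24, N26, N3 trip offline.
  N17 sheds 155 MW to N6: 155 each.
    N6: 115+155 = 270 > 120
  N24 sheds 92 MW: no online neighbours, lost.
  N26 sheds 142 MW to N15, N6: 71 each.
    N15: 70+71 = 141 ≤ 160
    N6: 270+71 = 341 > 120
  N3 sheds 75 MW: no online neighbours, lost.
Round 4 — N6 trips offline.
  N6 sheds 341 MW to N21: 341 each.
    N21: 120+341 = 461 > 140
Round 5 — N21 trips offline.
  N21 sheds 461 MW: no online neighbours, lost.
No further trips.

9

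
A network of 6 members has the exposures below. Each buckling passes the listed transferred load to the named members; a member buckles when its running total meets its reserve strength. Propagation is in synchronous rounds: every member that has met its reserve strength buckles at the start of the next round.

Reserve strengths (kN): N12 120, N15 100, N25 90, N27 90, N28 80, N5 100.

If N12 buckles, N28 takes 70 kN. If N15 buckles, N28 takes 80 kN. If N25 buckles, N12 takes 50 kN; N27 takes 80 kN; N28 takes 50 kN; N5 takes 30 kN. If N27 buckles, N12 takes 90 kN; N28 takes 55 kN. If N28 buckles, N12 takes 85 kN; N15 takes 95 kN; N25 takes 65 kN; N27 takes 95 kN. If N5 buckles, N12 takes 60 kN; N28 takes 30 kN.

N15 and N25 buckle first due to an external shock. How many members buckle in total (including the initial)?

5

Round 1 — N15, N25 buckle (initial).
  N12: +50 → 50 < 120
  N27: +80 → 80 < 90
  N28: +80+50 → 130 ≥ 80
  N5: +30 → 30 < 100
Round 2 — N28 buckles.
  N12: +85 → 135 ≥ 120
  N27: +95 → 175 ≥ 90
Round 3 — N12, N27 buckle.
No further bucklings.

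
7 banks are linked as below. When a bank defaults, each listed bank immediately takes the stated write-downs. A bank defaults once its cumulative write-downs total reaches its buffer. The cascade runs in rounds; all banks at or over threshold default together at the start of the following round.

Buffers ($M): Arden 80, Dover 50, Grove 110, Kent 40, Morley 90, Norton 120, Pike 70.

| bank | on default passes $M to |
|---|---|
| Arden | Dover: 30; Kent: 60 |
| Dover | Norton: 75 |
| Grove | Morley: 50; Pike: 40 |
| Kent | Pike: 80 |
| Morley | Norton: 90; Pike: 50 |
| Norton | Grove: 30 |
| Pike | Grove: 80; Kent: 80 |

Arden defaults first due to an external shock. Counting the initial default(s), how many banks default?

Round 1 — Arden defaults (initial).
  Dover: +30 → 30 < 50
  Kent: +60 → 60 ≥ 40
Round 2 — Kent defaults.
  Pike: +80 → 80 ≥ 70
Round 3 — Pike defaults.
  Grove: +80 → 80 < 110
No further defaults.

3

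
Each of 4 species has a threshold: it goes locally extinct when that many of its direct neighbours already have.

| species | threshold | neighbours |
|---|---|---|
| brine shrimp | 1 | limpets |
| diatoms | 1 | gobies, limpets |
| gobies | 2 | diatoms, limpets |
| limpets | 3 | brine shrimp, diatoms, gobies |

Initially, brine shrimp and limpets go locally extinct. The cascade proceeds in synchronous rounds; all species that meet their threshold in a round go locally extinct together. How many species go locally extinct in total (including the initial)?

Round 1 — brine shrimp, limpets go locally extinct (initial).
Round 2 — checking thresholds:
  diatoms: 1 of 2 neighbours ≥ 1, goes locally extinct.
  gobies: 1 of 2 neighbours < 2, holds.
Round 3 — checking thresholds:
  gobies: 2 of 2 neighbours ≥ 2, goes locally extinct.
Round 4 — no new extinctions; cascade stops.

4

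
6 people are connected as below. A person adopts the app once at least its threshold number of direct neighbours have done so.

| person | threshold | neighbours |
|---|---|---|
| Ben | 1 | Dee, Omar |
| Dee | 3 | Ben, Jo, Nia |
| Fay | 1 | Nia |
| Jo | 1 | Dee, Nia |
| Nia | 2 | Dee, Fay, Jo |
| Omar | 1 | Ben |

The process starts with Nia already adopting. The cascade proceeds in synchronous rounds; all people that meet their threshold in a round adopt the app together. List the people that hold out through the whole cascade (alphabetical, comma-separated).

Ben, Dee, Omar

Round 1 — Nia adopts the app (initial).
Round 2 — checking thresholds:
  Dee: 1 of 3 neighbours < 3, holds.
  Fay: 1 of 1 neighbours ≥ 1, adopts the app.
  Jo: 1 of 2 neighbours ≥ 1, adopts the app.
Round 3 — no new adoptions; cascade stops.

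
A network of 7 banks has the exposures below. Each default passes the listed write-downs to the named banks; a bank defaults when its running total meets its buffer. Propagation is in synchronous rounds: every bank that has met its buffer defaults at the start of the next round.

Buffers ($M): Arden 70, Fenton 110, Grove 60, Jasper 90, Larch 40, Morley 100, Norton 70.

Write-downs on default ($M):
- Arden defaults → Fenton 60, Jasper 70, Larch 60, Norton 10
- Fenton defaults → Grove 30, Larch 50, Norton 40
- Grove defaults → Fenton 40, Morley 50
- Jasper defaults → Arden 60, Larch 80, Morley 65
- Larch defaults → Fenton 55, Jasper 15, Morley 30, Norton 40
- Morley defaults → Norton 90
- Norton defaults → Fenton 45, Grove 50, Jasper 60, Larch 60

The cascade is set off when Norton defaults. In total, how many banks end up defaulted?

Round 1 — Norton defaults (initial).
  Fenton: +45 → 45 < 110
  Grove: +50 → 50 < 60
  Jasper: +60 → 60 < 90
  Larch: +60 → 60 ≥ 40
Round 2 — Larch defaults.
  Fenton: +55 → 100 < 110
  Jasper: +15 → 75 < 90
  Morley: +30 → 30 < 100
No further defaults.

2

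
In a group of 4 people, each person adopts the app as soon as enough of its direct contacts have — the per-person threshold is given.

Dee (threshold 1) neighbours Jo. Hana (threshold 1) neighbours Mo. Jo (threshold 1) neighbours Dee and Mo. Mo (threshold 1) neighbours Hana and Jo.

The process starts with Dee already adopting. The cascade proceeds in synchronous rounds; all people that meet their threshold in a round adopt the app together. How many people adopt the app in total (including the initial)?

Round 1 — Dee adopts the app (initial).
Round 2 — checking thresholds:
  Jo: 1 of 2 neighbours ≥ 1, adopts the app.
Round 3 — checking thresholds:
  Mo: 1 of 2 neighbours ≥ 1, adopts the app.
Round 4 — checking thresholds:
  Hana: 1 of 1 neighbours ≥ 1, adopts the app.
Round 5 — no new adoptions; cascade stops.

4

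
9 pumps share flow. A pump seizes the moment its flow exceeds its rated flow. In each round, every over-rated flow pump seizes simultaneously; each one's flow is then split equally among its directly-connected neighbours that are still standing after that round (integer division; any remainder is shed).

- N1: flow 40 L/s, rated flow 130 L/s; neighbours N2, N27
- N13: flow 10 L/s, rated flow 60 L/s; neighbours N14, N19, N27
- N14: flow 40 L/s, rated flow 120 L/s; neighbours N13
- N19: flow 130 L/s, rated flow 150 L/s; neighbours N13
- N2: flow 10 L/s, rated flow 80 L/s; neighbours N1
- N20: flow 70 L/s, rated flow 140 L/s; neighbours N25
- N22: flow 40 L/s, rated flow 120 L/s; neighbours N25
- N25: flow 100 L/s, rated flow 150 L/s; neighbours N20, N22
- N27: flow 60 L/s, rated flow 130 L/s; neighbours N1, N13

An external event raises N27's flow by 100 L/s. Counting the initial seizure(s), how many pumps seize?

3

Round 1 — N27 at 160 > 130. N27 seizes.
  N27 sheds 160 L/s to N1, N13: 80 each.
    N1: 40+80 = 120 ≤ 130
    N13: 10+80 = 90 > 60
Round 2 — N13 seizes.
  N13 sheds 90 L/s to N14, N19: 45 each.
    N14: 40+45 = 85 ≤ 120
    N19: 130+45 = 175 > 150
Round 3 — N19 seizes.
  N19 sheds 175 L/s: no online neighbours, lost.
No further seizures.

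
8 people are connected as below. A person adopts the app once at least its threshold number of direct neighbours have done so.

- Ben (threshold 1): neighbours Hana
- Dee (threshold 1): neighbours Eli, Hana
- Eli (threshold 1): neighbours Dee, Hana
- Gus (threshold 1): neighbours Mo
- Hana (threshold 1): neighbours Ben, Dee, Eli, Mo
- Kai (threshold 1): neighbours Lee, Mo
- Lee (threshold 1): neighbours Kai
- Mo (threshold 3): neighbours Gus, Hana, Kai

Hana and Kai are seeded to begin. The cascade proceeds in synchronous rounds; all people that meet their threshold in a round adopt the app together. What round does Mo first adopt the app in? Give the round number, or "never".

never

Round 1 — Hana, Kai adopt the app (initial).
Round 2 — checking thresholds:
  Ben: 1 of 1 neighbours ≥ 1, adopts the app.
  Dee: 1 of 2 neighbours ≥ 1, adopts the app.
  Eli: 1 of 2 neighbours ≥ 1, adopts the app.
  Lee: 1 of 1 neighbours ≥ 1, adopts the app.
  Mo: 2 of 3 neighbours < 3, not yet.
Round 3 — no new adoptions; cascade stops.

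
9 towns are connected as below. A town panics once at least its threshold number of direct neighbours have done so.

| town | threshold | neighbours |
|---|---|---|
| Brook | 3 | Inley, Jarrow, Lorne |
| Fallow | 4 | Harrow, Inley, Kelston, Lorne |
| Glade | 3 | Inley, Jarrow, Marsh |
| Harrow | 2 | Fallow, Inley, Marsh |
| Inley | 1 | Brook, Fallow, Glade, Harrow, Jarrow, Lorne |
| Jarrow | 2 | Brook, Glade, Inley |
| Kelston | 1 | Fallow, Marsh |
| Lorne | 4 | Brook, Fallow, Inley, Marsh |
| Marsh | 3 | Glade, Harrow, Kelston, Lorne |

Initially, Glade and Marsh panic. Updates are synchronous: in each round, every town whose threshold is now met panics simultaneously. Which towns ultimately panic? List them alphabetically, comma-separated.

Glade, Harrow, Inley, Jarrow, Kelston, Marsh

Round 1 — Glade, Marsh panic (initial).
Round 2 — checking thresholds:
  Harrow: 1 of 3 neighbours < 2, below threshold.
  Inley: 1 of 6 neighbours ≥ 1, panics.
  Jarrow: 1 of 3 neighbours < 2, below threshold.
  Kelston: 1 of 2 neighbours ≥ 1, panics.
  Lorne: 1 of 4 neighbours < 4, below threshold.
Round 3 — checking thresholds:
  Brook: 1 of 3 neighbours < 3, below threshold.
  Fallow: 2 of 4 neighbours < 4, below threshold.
  Harrow: 2 of 3 neighbours ≥ 2, panics.
  Jarrow: 2 of 3 neighbours ≥ 2, panics.
  Lorne: 2 of 4 neighbours < 4, below threshold.
Round 4 — no new panics; cascade stops.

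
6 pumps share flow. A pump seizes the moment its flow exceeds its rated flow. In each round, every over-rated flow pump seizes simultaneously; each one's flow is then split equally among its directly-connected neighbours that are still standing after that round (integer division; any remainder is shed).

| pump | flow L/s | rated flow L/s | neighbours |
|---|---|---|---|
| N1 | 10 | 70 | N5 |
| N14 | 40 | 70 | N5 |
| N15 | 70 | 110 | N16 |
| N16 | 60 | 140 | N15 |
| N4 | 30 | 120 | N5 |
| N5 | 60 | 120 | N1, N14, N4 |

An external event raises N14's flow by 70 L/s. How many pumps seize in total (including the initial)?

Round 1 — N14 at 110 > 70. N14 seizes.
  N14 sheds 110 L/s to N5: 110 each.
    N5: 60+110 = 170 > 120
Round 2 — N5 seizes.
  N5 sheds 170 L/s to N1, N4: 85 each.
    N1: 10+85 = 95 > 70
    N4: 30+85 = 115 ≤ 120
Round 3 — N1 seizes.
  N1 sheds 95 L/s: no online neighbours, lost.
No further seizures.

3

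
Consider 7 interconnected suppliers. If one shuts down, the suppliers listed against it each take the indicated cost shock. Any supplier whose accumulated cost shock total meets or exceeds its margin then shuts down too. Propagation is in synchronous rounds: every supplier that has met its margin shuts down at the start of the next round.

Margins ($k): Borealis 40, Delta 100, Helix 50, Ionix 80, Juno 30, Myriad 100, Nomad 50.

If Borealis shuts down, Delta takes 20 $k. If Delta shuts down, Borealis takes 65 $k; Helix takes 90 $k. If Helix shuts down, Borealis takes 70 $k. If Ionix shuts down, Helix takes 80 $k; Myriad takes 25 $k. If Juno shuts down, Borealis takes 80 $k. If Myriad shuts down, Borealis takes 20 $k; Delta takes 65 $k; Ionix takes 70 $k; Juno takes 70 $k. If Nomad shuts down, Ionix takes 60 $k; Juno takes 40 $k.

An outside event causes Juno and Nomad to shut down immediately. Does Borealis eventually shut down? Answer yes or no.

yes

Round 1 — Juno, Nomad shut down (initial).
  Borealis: +80 → 80 ≥ 40
  Ionix: +60 → 60 < 80
Round 2 — Borealis shuts down.
  Delta: +20 → 20 < 100
No further shutdowns.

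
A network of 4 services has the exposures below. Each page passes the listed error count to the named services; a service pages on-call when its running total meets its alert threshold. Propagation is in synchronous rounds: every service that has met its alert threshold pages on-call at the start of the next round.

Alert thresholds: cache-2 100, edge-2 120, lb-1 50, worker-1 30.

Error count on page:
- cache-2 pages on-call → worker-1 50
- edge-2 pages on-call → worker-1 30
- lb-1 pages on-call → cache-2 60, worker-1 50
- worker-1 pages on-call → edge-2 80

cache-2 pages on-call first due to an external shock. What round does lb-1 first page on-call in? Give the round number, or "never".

never

Round 1 — cache-2 pages on-call (initial).
  worker-1: +50 → 50 ≥ 30
Round 2 — worker-1 pages on-call.
  edge-2: +80 → 80 < 120
No further pages.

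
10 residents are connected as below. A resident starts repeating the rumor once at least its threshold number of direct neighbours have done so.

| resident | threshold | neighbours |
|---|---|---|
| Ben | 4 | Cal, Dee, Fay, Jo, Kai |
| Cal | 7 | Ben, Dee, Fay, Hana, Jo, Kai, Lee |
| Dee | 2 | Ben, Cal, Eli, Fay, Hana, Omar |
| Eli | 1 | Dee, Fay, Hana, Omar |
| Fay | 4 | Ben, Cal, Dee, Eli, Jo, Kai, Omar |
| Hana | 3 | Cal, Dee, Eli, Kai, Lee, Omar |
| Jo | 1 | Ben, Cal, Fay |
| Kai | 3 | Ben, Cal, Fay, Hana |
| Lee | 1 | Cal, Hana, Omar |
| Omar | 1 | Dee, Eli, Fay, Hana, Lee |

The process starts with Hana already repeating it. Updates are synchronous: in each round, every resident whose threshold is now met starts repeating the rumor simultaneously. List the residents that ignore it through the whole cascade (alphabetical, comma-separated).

Round 1 — Hana starts repeating the rumor (initial).
Round 2 — checking thresholds:
  Cal: 1 of 7 neighbours < 7, below threshold.
  Dee: 1 of 6 neighbours < 2, below threshold.
  Eli: 1 of 4 neighbours ≥ 1, starts repeating the rumor.
  Kai: 1 of 4 neighbours < 3, below threshold.
  Lee: 1 of 3 neighbours ≥ 1, starts repeating the rumor.
  Omar: 1 of 5 neighbours ≥ 1, starts repeating the rumor.
Round 3 — checking thresholds:
  Cal: 2 of 7 neighbours < 7, below threshold.
  Dee: 3 of 6 neighbours ≥ 2, starts repeating the rumor.
  Fay: 2 of 7 neighbours < 4, below threshold.
  Kai: 1 of 4 neighbours < 3, below threshold.
Round 4 — no new spreads; cascade stops.

Ben, Cal, Fay, Jo, Kai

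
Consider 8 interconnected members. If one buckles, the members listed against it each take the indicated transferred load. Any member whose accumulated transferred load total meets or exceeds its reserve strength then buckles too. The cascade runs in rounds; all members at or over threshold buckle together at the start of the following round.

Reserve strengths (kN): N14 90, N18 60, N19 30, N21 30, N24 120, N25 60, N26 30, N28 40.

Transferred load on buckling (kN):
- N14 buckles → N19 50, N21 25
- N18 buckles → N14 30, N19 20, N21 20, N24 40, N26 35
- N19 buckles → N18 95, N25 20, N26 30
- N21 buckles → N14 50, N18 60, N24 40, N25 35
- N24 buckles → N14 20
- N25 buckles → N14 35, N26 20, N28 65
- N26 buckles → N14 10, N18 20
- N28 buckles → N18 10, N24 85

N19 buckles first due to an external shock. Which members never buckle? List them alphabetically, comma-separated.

N14, N21, N24, N25, N28

Round 1 — N19 buckles (initial).
  N18: +95 → 95 ≥ 60
  N25: +20 → 20 < 60
  N26: +30 → 30 ≥ 30
Round 2 — N18, N26 buckle.
  N14: +30+10 → 40 < 90
  N21: +20 → 20 < 30
  N24: +40 → 40 < 120
No further bucklings.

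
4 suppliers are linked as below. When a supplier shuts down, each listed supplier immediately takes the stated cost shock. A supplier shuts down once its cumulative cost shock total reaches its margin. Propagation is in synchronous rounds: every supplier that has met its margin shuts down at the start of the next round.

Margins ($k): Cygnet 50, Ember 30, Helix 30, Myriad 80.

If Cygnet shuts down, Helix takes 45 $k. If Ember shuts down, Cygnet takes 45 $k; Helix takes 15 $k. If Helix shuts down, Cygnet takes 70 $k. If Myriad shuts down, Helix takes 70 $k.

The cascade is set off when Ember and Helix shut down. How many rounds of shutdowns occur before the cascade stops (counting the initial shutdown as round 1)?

2

Round 1 — Ember, Helix shut down (initial).
  Cygnet: +45+70 → 115 ≥ 50
Round 2 — Cygnet shuts down.
No further shutdowns.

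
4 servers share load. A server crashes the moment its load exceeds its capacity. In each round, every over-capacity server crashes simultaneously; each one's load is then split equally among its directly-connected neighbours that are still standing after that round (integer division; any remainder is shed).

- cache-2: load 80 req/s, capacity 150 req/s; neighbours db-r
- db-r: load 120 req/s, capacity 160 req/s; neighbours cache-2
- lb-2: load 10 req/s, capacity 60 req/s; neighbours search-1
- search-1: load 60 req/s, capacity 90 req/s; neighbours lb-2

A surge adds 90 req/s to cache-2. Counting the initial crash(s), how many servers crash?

2

Round 1 — cache-2 at 170 > 150. cache-2 crashes.
  cache-2 sheds 170 req/s to db-r: 170 each.
    db-r: 120+170 = 290 > 160
Round 2 — db-r crashes.
  db-r sheds 290 req/s: no online neighbours, lost.
No further crashes.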